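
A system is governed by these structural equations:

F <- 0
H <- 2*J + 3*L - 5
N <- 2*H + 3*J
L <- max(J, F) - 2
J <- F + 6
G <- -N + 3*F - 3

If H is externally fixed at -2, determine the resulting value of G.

-17

Under do(H=-2), the mechanism H <- 2*J + 3*L - 5 is discarded; H is fixed at -2.
J = F + 6  [with F=0]  = 6
N = 2*H + 3*J  [with H=-2, J=6]  = 14
G = -N + 3*F - 3  [with N=14, F=0]  = -17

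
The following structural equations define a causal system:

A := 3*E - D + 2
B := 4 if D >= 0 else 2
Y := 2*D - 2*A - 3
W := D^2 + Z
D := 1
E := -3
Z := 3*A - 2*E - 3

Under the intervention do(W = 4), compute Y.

15

do(W=4) replaces the equation W := D^2 + Z with the constant W = 4.
Since Y is not a descendant of the intervened variable, it is unaffected.
A = 3*E - D + 2  [with E=-3, D=1]  = -8
Y = 2*D - 2*A - 3  [with D=1, A=-8]  = 15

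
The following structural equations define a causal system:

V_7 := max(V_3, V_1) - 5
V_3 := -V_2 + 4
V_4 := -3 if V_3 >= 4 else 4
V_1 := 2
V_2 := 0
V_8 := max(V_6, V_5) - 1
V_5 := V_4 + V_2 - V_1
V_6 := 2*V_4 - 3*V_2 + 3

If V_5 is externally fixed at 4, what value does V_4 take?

-3

The intervention breaks the incoming arrows to V_5: V_5 := V_4 + V_2 - V_1 no longer applies, and V_5 = 4.
Since V_4 is not a descendant of the intervened variable, it is unaffected.
V_3 = -V_2 + 4  [with V_2=0]  = 4
V_4 = -3 if V_3 >= 4 else 4  [with V_3=4]  = -3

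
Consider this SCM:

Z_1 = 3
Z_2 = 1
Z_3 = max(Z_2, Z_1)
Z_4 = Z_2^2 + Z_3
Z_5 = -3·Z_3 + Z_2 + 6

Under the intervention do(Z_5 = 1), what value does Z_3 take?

3

do(Z_5=1) replaces the equation Z_5 = -3·Z_3 + Z_2 + 6 with the constant Z_5 = 1.
Z_3 is not downstream of the intervention, so its value is determined by the original equations.
Z_3 = max(Z_2, Z_1)  [with Z_2=1, Z_1=3]  = 3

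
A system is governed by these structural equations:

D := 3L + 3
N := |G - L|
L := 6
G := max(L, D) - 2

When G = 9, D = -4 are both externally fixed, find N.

The joint intervention fixes G = 9, D = -4, removing each variable's own equation.
N = |G - L|  [with G=9, L=6]  = 3

3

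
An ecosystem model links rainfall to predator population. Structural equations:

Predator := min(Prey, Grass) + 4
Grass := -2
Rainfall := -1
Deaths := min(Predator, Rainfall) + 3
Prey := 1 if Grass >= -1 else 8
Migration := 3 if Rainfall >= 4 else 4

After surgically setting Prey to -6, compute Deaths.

1

do(Prey=-6) replaces the equation Prey := 1 if Grass >= -1 else 8 with the constant Prey = -6.
Predator = min(Prey, Grass) + 4  [with Prey=-6, Grass=-2]  = -2
Deaths = min(Predator, Rainfall) + 3  [with Predator=-2, Rainfall=-1]  = 1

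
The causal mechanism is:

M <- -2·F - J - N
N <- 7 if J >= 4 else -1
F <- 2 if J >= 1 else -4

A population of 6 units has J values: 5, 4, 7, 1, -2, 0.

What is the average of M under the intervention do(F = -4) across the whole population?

2.5

The intervention sets F=-4 in all 6 units regardless of J. Recomputing M per unit gives -4, -3, -6, 8, 11, 9; average 2.5.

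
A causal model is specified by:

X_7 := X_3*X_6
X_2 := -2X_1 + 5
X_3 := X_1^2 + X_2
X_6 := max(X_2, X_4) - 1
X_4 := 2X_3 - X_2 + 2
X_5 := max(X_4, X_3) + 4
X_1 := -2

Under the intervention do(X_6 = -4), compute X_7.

-52

Intervening sets X_6 = -4 and removes its equation (X_6 := max(X_2, X_4) - 1).
X_2 = -2X_1 + 5  [with X_1=-2]  = 9
X_3 = X_1^2 + X_2  [with X_1=-2, X_2=9]  = 13
X_7 = X_3*X_6  [with X_3=13, X_6=-4]  = -52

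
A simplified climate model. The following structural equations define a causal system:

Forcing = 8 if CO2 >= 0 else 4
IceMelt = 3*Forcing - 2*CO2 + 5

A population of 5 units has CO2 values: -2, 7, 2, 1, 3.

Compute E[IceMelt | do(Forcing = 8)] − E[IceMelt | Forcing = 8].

Every unit gets Forcing=8 under the intervention. IceMelt values become 33, 15, 25, 27, 23; E[IceMelt|do(Forcing=8)] = 24.6.
Conditioning on Forcing=8 selects the 4 unit(s) with CO2 ∈ {7, 2, 1, 3}. Their IceMelt values: 15, 25, 27, 23. Mean = 22.5.
Difference = 24.6 − 22.5 = 2.1.

2.1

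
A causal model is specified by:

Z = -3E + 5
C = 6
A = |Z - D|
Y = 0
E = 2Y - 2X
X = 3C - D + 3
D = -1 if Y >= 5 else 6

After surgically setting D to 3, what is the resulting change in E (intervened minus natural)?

-6

do(D=3) replaces the equation D = -1 if Y >= 5 else 6 with the constant D = 3.
X = 3C - D + 3  [with C=6, D=3]  = 18
E = 2Y - 2X  [with Y=0, X=18]  = -36
Without intervention: D = -1 if Y >= 5 else 6  [with Y=0]  = 6; X = 3C - D + 3  [with C=6, D=6]  = 15; E = 2Y - 2X  [with Y=0, X=15]  = -30.
Change = -36 − (-30) = -6.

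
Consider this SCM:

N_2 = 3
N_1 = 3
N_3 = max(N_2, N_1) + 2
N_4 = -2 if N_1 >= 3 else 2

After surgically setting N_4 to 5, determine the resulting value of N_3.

Under do(N_4=5), the mechanism N_4 = -2 if N_1 >= 3 else 2 is discarded; N_4 is fixed at 5.
Since N_3 is not a descendant of the intervened variable, it is unaffected.
N_3 = max(N_2, N_1) + 2  [with N_2=3, N_1=3]  = 5

5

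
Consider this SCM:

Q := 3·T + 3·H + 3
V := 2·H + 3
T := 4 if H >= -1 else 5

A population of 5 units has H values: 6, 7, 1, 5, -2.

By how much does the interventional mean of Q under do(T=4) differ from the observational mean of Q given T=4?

Under do(T=4), T's equation is replaced by T=4 for every unit. Per-unit Q: 33, 36, 18, 30, 9. Mean = 25.2.
Conditioning on T=4 selects the 4 unit(s) with H ∈ {6, 7, 1, 5}. Their Q values: 33, 36, 18, 30. Mean = 29.25.
Difference = 25.2 − 29.25 = -4.05.

-4.05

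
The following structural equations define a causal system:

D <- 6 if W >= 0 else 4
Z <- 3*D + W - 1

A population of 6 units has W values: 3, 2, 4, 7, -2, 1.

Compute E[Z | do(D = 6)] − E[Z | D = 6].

-0.9

Every unit gets D=6 under the intervention. Z values become 20, 19, 21, 24, 15, 18; E[Z|do(D=6)] = 19.5.
Conditioning on D=6 selects the 5 unit(s) with W ∈ {3, 2, 4, 7, 1}. Their Z values: 20, 19, 21, 24, 18. Mean = 20.4.
Difference = 19.5 − 20.4 = -0.9.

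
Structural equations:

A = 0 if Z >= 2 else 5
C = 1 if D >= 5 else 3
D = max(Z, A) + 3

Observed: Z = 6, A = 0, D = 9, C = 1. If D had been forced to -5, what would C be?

3

The intervention breaks the incoming arrows to D: D = max(Z, A) + 3 no longer applies, and D = -5.
C = 1 if D >= 5 else 3  [with D=-5]  = 3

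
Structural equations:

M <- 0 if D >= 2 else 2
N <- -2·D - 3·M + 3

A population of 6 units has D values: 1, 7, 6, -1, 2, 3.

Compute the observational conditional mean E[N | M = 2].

-3

Observing M=2 restricts to units where M's equation naturally yields 2: D ∈ {1, -1}. In that subpopulation N = -5, -1, mean -3.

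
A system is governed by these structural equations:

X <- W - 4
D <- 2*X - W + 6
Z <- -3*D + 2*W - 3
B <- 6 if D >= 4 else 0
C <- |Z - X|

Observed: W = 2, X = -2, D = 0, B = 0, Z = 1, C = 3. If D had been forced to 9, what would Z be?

-26

do(D=9) replaces the equation D <- 2*X - W + 6 with the constant D = 9.
Z = -3*D + 2*W - 3  [with D=9, W=2]  = -26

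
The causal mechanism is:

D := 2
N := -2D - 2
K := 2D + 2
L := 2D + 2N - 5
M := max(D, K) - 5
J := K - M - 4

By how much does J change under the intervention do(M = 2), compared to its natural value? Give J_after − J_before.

-1

The intervention breaks the incoming arrows to M: M := max(D, K) - 5 no longer applies, and M = 2.
K = 2D + 2  [with D=2]  = 6
J = K - M - 4  [with K=6, M=2]  = 0
Without intervention: K = 2D + 2  [with D=2]  = 6; M = max(D, K) - 5  [with D=2, K=6]  = 1; J = K - M - 4  [with K=6, M=1]  = 1.
Change = 0 − 1 = -1.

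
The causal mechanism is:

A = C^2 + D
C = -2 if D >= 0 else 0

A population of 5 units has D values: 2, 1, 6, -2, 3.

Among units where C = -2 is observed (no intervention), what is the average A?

Conditioning on C=-2 selects the 4 unit(s) with D ∈ {2, 1, 6, 3}. Their A values: 6, 5, 10, 7. Mean = 7.

7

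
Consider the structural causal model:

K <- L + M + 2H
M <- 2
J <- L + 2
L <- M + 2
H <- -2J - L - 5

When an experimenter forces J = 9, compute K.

do(J=9) replaces the equation J <- L + 2 with the constant J = 9.
L = M + 2  [with M=2]  = 4
H = -2J - L - 5  [with J=9, L=4]  = -27
K = L + M + 2H  [with L=4, M=2, H=-27]  = -48

-48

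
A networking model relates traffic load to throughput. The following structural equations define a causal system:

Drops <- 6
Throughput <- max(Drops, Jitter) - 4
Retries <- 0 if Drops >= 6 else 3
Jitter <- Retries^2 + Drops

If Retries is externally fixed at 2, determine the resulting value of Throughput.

Under do(Retries=2), the mechanism Retries <- 0 if Drops >= 6 else 3 is discarded; Retries is fixed at 2.
Jitter = Retries^2 + Drops  [with Retries=2, Drops=6]  = 10
Throughput = max(Drops, Jitter) - 4  [with Drops=6, Jitter=10]  = 6

6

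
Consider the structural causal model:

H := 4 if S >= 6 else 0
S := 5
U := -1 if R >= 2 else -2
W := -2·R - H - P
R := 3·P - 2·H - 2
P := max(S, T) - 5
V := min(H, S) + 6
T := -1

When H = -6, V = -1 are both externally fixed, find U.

-1

Under do(H = -6, V = -1), each intervened variable's structural equation is replaced by its fixed value.
P = max(S, T) - 5  [with S=5, T=-1]  = 0
R = 3·P - 2·H - 2  [with P=0, H=-6]  = 10
U = -1 if R >= 2 else -2  [with R=10]  = -1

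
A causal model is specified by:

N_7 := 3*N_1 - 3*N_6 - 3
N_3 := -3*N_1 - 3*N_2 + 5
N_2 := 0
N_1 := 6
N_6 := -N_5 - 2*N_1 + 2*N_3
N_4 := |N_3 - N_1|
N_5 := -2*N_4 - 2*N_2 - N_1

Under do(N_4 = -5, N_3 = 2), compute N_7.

The joint intervention fixes N_4 = -5, N_3 = 2, removing each variable's own equation.
N_5 = -2*N_4 - 2*N_2 - N_1  [with N_4=-5, N_2=0, N_1=6]  = 4
N_6 = -N_5 - 2*N_1 + 2*N_3  [with N_5=4, N_1=6, N_3=2]  = -12
N_7 = 3*N_1 - 3*N_6 - 3  [with N_1=6, N_6=-12]  = 51

51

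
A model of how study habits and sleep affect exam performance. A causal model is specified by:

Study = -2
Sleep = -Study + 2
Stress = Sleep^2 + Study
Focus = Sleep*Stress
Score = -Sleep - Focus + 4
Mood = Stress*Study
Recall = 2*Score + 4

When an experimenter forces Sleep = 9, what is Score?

do(Sleep=9) replaces the equation Sleep = -Study + 2 with the constant Sleep = 9.
Stress = Sleep^2 + Study  [with Sleep=9, Study=-2]  = 79
Focus = Sleep*Stress  [with Sleep=9, Stress=79]  = 711
Score = -Sleep - Focus + 4  [with Sleep=9, Focus=711]  = -716

-716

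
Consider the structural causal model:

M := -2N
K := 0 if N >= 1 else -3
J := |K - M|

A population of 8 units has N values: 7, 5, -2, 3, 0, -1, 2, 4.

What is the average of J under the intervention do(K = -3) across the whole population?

5.25

do(K=-3) breaks K's dependence on N. With K=-3 fixed, J across the units is 11, 7, 7, 3, 3, 5, 1, 5, mean 5.25.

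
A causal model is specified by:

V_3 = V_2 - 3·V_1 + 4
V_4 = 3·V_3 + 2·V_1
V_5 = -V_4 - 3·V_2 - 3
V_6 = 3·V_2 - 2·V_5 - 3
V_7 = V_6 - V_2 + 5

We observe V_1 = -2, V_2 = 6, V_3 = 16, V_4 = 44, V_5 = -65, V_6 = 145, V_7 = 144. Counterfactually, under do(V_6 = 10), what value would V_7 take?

9

Intervening sets V_6 = 10 and removes its equation (V_6 = 3·V_2 - 2·V_5 - 3).
V_7 = V_6 - V_2 + 5  [with V_6=10, V_2=6]  = 9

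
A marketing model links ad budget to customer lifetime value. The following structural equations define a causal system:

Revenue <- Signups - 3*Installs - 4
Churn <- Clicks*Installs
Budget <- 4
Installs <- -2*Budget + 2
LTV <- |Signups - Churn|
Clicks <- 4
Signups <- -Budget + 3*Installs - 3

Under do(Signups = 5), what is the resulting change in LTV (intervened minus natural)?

28

The intervention breaks the incoming arrows to Signups: Signups <- -Budget + 3*Installs - 3 no longer applies, and Signups = 5.
Installs = -2*Budget + 2  [with Budget=4]  = -6
Churn = Clicks*Installs  [with Clicks=4, Installs=-6]  = -24
LTV = |Signups - Churn|  [with Signups=5, Churn=-24]  = 29
Without intervention: Installs = -2*Budget + 2  [with Budget=4]  = -6; Signups = -Budget + 3*Installs - 3  [with Budget=4, Installs=-6]  = -25; Churn = Clicks*Installs  [with Clicks=4, Installs=-6]  = -24; LTV = |Signups - Churn|  [with Signups=-25, Churn=-24]  = 1.
Change = 29 − 1 = 28.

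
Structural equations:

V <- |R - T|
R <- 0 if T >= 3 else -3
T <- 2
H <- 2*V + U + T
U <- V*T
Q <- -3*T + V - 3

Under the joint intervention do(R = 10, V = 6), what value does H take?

26

Under do(R = 10, V = 6), each intervened variable's structural equation is replaced by its fixed value.
U = V*T  [with V=6, T=2]  = 12
H = 2*V + U + T  [with V=6, U=12, T=2]  = 26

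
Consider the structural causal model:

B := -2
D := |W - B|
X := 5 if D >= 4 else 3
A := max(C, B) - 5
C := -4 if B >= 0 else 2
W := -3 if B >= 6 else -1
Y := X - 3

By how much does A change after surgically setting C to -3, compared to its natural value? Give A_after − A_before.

-4

Under do(C=-3), the mechanism C := -4 if B >= 0 else 2 is discarded; C is fixed at -3.
A = max(C, B) - 5  [with C=-3, B=-2]  = -7
Without intervention: C = -4 if B >= 0 else 2  [with B=-2]  = 2; A = max(C, B) - 5  [with C=2, B=-2]  = -3.
Change = -7 − (-3) = -4.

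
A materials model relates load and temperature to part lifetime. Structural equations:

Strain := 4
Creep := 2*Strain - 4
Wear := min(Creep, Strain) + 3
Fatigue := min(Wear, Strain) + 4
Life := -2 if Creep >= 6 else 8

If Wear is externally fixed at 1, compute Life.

do(Wear=1) replaces the equation Wear := min(Creep, Strain) + 3 with the constant Wear = 1.
Life is not downstream of the intervention, so its value is determined by the original equations.
Creep = 2*Strain - 4  [with Strain=4]  = 4
Life = -2 if Creep >= 6 else 8  [with Creep=4]  = 8

8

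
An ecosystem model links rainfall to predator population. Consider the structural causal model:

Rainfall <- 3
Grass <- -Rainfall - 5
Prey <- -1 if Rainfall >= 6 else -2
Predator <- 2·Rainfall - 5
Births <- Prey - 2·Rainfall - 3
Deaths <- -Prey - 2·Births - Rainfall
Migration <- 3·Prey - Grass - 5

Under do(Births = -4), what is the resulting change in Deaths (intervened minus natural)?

The intervention breaks the incoming arrows to Births: Births <- Prey - 2·Rainfall - 3 no longer applies, and Births = -4.
Prey = -1 if Rainfall >= 6 else -2  [with Rainfall=3]  = -2
Deaths = -Prey - 2·Births - Rainfall  [with Prey=-2, Births=-4, Rainfall=3]  = 7
Without intervention: Prey = -1 if Rainfall >= 6 else -2  [with Rainfall=3]  = -2; Births = Prey - 2·Rainfall - 3  [with Prey=-2, Rainfall=3]  = -11; Deaths = -Prey - 2·Births - Rainfall  [with Prey=-2, Births=-11, Rainfall=3]  = 21.
Change = 7 − 21 = -14.

-14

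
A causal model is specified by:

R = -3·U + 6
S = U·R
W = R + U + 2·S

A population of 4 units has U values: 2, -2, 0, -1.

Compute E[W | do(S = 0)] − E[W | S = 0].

2.5

Every unit gets S=0 under the intervention. W values become 2, 10, 6, 8; E[W|do(S=0)] = 6.5.
E[W|S=0] averages over only the 2 units with S=0 (U = 2, 0): W = 2, 6, mean 4.
Difference = 6.5 − 4 = 2.5.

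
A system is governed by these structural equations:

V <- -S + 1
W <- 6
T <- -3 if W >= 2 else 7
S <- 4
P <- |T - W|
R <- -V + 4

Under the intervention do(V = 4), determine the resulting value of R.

0

The intervention breaks the incoming arrows to V: V <- -S + 1 no longer applies, and V = 4.
R = -V + 4  [with V=4]  = 0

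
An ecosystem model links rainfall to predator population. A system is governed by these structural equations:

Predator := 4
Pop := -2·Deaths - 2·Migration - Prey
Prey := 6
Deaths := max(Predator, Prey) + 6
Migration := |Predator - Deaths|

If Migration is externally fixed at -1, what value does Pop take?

Intervening sets Migration = -1 and removes its equation (Migration := |Predator - Deaths|).
Deaths = max(Predator, Prey) + 6  [with Predator=4, Prey=6]  = 12
Pop = -2·Deaths - 2·Migration - Prey  [with Deaths=12, Migration=-1, Prey=6]  = -28

-28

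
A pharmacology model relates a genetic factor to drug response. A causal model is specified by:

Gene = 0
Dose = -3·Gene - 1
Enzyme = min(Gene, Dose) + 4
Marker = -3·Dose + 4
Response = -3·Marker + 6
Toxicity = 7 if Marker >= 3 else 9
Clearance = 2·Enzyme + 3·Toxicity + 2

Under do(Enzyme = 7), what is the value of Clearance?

37

The intervention breaks the incoming arrows to Enzyme: Enzyme = min(Gene, Dose) + 4 no longer applies, and Enzyme = 7.
Dose = -3·Gene - 1  [with Gene=0]  = -1
Marker = -3·Dose + 4  [with Dose=-1]  = 7
Toxicity = 7 if Marker >= 3 else 9  [with Marker=7]  = 7
Clearance = 2·Enzyme + 3·Toxicity + 2  [with Enzyme=7, Toxicity=7]  = 37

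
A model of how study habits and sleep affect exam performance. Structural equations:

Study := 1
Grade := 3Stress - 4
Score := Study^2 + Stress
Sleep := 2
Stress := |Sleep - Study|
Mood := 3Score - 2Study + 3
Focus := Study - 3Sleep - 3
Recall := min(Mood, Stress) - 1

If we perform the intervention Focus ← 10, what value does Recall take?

0

The intervention breaks the incoming arrows to Focus: Focus := Study - 3Sleep - 3 no longer applies, and Focus = 10.
No directed path runs from Focus to Recall, so Recall keeps its natural value.
Stress = |Sleep - Study|  [with Sleep=2, Study=1]  = 1
Score = Study^2 + Stress  [with Study=1, Stress=1]  = 2
Mood = 3Score - 2Study + 3  [with Score=2, Study=1]  = 7
Recall = min(Mood, Stress) - 1  [with Mood=7, Stress=1]  = 0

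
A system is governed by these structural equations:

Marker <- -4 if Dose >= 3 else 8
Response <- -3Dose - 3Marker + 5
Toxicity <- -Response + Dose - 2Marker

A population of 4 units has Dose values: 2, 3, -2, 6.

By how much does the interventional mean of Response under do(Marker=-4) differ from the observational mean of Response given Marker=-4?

6.75

Under do(Marker=-4), Marker's equation is replaced by Marker=-4 for every unit. Per-unit Response: 11, 8, 23, -1. Mean = 10.25.
E[Response|Marker=-4] averages over only the 2 units with Marker=-4 (Dose = 3, 6): Response = 8, -1, mean 3.5.
Difference = 10.25 − 3.5 = 6.75.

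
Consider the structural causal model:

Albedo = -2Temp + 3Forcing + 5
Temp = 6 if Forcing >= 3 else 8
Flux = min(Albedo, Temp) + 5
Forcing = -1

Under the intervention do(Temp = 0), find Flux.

5

Under do(Temp=0), the mechanism Temp = 6 if Forcing >= 3 else 8 is discarded; Temp is fixed at 0.
Albedo = -2Temp + 3Forcing + 5  [with Temp=0, Forcing=-1]  = 2
Flux = min(Albedo, Temp) + 5  [with Albedo=2, Temp=0]  = 5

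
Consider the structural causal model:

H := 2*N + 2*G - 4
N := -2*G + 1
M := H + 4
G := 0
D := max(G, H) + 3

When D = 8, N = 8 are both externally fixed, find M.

16

The joint intervention fixes D = 8, N = 8, removing each variable's own equation.
H = 2*N + 2*G - 4  [with N=8, G=0]  = 12
M = H + 4  [with H=12]  = 16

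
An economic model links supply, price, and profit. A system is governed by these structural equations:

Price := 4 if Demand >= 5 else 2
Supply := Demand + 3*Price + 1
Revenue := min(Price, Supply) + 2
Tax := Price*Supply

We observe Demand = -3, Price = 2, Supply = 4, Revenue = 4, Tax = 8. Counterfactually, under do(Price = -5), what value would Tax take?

85

do(Price=-5) replaces the equation Price := 4 if Demand >= 5 else 2 with the constant Price = -5.
Supply = Demand + 3*Price + 1  [with Demand=-3, Price=-5]  = -17
Tax = Price*Supply  [with Price=-5, Supply=-17]  = 85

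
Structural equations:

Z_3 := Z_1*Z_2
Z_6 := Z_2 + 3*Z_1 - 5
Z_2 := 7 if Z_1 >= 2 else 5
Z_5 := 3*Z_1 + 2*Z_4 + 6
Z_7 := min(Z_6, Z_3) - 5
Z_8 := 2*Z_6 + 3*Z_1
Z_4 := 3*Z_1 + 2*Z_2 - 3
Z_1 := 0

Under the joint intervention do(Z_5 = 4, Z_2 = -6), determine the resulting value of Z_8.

-22

Under do(Z_5 = 4, Z_2 = -6), each intervened variable's structural equation is replaced by its fixed value.
Z_6 = Z_2 + 3*Z_1 - 5  [with Z_2=-6, Z_1=0]  = -11
Z_8 = 2*Z_6 + 3*Z_1  [with Z_6=-11, Z_1=0]  = -22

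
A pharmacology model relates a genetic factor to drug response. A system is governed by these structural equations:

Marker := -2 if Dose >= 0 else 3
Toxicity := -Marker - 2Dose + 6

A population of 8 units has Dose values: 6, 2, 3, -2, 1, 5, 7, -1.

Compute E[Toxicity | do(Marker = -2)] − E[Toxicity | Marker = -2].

Under do(Marker=-2), Marker's equation is replaced by Marker=-2 for every unit. Per-unit Toxicity: -4, 4, 2, 12, 6, -2, -6, 10. Mean = 2.75.
Observing Marker=-2 restricts to units where Marker's equation naturally yields -2: Dose ∈ {6, 2, 3, 1, 5, 7}. In that subpopulation Toxicity = -4, 4, 2, 6, -2, -6, mean 0.
Difference = 2.75 − 0 = 2.75.

2.75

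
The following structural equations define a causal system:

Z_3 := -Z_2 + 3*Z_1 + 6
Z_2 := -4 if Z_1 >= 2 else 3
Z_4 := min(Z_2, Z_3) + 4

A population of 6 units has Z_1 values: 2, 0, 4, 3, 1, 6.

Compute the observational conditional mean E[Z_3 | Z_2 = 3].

Observing Z_2=3 restricts to units where Z_2's equation naturally yields 3: Z_1 ∈ {0, 1}. In that subpopulation Z_3 = 3, 6, mean 4.5.

4.5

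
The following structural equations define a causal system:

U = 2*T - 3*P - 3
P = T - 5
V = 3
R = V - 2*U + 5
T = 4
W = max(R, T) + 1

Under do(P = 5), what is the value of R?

do(P=5) replaces the equation P = T - 5 with the constant P = 5.
U = 2*T - 3*P - 3  [with T=4, P=5]  = -10
R = V - 2*U + 5  [with V=3, U=-10]  = 28

28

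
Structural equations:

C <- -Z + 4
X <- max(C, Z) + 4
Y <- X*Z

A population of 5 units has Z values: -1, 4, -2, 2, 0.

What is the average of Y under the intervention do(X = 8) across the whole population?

Under do(X=8), X's equation is replaced by X=8 for every unit. Per-unit Y: -8, 32, -16, 16, 0. Mean = 4.8.

4.8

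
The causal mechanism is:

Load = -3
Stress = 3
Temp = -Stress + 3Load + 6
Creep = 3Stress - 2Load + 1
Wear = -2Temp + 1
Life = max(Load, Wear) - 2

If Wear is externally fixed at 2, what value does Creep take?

16

The intervention breaks the incoming arrows to Wear: Wear = -2Temp + 1 no longer applies, and Wear = 2.
Since Creep is not a descendant of the intervened variable, it is unaffected.
Creep = 3Stress - 2Load + 1  [with Stress=3, Load=-3]  = 16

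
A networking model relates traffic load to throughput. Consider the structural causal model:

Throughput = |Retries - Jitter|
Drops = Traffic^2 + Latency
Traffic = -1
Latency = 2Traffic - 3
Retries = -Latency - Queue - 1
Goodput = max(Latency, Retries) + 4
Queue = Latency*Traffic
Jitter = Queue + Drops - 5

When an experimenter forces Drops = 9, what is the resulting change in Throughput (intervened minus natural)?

The intervention breaks the incoming arrows to Drops: Drops = Traffic^2 + Latency no longer applies, and Drops = 9.
Latency = 2Traffic - 3  [with Traffic=-1]  = -5
Queue = Latency*Traffic  [with Latency=-5, Traffic=-1]  = 5
Retries = -Latency - Queue - 1  [with Latency=-5, Queue=5]  = -1
Jitter = Queue + Drops - 5  [with Queue=5, Drops=9]  = 9
Throughput = |Retries - Jitter|  [with Retries=-1, Jitter=9]  = 10
Without intervention: Latency = 2Traffic - 3  [with Traffic=-1]  = -5; Queue = Latency*Traffic  [with Latency=-5, Traffic=-1]  = 5; Drops = Traffic^2 + Latency  [with Traffic=-1, Latency=-5]  = -4; Retries = -Latency - Queue - 1  [with Latency=-5, Queue=5]  = -1; Jitter = Queue + Drops - 5  [with Queue=5, Drops=-4]  = -4; Throughput = |Retries - Jitter|  [with Retries=-1, Jitter=-4]  = 3.
Change = 10 − 3 = 7.

7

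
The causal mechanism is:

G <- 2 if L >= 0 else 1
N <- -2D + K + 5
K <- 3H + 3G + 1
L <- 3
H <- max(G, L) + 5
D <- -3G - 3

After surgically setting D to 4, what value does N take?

The intervention breaks the incoming arrows to D: D <- -3G - 3 no longer applies, and D = 4.
G = 2 if L >= 0 else 1  [with L=3]  = 2
H = max(G, L) + 5  [with G=2, L=3]  = 8
K = 3H + 3G + 1  [with H=8, G=2]  = 31
N = -2D + K + 5  [with D=4, K=31]  = 28

28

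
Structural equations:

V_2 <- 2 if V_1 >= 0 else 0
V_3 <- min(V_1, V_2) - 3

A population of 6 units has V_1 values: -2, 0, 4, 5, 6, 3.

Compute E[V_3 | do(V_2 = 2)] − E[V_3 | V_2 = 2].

Every unit gets V_2=2 under the intervention. V_3 values become -5, -3, -1, -1, -1, -1; E[V_3|do(V_2=2)] = -2.
Observing V_2=2 restricts to units where V_2's equation naturally yields 2: V_1 ∈ {0, 4, 5, 6, 3}. In that subpopulation V_3 = -3, -1, -1, -1, -1, mean -1.4.
Difference = -2 − (-1.4) = -0.6.

-0.6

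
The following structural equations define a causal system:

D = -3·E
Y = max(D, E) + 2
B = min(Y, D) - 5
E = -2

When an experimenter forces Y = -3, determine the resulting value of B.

The intervention breaks the incoming arrows to Y: Y = max(D, E) + 2 no longer applies, and Y = -3.
D = -3·E  [with E=-2]  = 6
B = min(Y, D) - 5  [with Y=-3, D=6]  = -8

-8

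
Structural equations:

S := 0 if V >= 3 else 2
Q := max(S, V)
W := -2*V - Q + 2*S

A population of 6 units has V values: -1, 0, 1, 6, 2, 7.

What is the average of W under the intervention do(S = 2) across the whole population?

Every unit gets S=2 under the intervention. W values become 4, 2, 0, -14, -2, -17; E[W|do(S=2)] = -4.5.

-4.5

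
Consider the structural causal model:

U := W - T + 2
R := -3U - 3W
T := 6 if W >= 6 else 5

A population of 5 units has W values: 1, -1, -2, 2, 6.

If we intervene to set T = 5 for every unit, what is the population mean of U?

The intervention sets T=5 in all 5 units regardless of W. Recomputing U per unit gives -2, -4, -5, -1, 3; average -1.8.

-1.8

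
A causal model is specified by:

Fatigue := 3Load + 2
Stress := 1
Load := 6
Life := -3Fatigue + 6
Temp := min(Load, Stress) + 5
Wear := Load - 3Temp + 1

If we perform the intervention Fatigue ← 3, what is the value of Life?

-3

The intervention breaks the incoming arrows to Fatigue: Fatigue := 3Load + 2 no longer applies, and Fatigue = 3.
Life = -3Fatigue + 6  [with Fatigue=3]  = -3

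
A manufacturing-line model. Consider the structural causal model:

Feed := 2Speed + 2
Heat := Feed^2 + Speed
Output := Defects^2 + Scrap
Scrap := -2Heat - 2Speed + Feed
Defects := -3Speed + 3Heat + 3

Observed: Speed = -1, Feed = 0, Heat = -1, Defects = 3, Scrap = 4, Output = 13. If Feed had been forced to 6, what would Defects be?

111

Under do(Feed=6), the mechanism Feed := 2Speed + 2 is discarded; Feed is fixed at 6.
Heat = Feed^2 + Speed  [with Feed=6, Speed=-1]  = 35
Defects = -3Speed + 3Heat + 3  [with Speed=-1, Heat=35]  = 111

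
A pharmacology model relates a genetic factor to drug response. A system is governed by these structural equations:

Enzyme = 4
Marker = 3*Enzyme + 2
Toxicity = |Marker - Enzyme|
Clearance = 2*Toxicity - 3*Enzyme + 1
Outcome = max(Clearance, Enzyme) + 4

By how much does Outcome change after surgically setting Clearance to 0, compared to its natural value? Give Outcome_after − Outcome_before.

-5

Intervening sets Clearance = 0 and removes its equation (Clearance = 2*Toxicity - 3*Enzyme + 1).
Outcome = max(Clearance, Enzyme) + 4  [with Clearance=0, Enzyme=4]  = 8
Without intervention: Marker = 3*Enzyme + 2  [with Enzyme=4]  = 14; Toxicity = |Marker - Enzyme|  [with Marker=14, Enzyme=4]  = 10; Clearance = 2*Toxicity - 3*Enzyme + 1  [with Toxicity=10, Enzyme=4]  = 9; Outcome = max(Clearance, Enzyme) + 4  [with Clearance=9, Enzyme=4]  = 13.
Change = 8 − 13 = -5.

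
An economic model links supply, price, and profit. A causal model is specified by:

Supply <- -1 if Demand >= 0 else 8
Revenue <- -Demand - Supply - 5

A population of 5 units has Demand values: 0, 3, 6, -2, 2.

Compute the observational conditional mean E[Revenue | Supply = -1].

Conditioning on Supply=-1 selects the 4 unit(s) with Demand ∈ {0, 3, 6, 2}. Their Revenue values: -4, -7, -10, -6. Mean = -6.75.

-6.75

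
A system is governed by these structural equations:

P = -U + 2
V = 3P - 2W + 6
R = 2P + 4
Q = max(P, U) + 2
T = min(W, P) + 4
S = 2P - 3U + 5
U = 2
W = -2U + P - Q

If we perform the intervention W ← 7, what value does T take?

Under do(W=7), the mechanism W = -2U + P - Q is discarded; W is fixed at 7.
P = -U + 2  [with U=2]  = 0
T = min(W, P) + 4  [with W=7, P=0]  = 4

4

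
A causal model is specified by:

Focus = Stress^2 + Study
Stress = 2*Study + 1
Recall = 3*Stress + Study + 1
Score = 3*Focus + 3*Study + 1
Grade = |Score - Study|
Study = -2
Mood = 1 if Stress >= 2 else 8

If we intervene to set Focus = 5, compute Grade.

The intervention breaks the incoming arrows to Focus: Focus = Stress^2 + Study no longer applies, and Focus = 5.
Score = 3*Focus + 3*Study + 1  [with Focus=5, Study=-2]  = 10
Grade = |Score - Study|  [with Score=10, Study=-2]  = 12

12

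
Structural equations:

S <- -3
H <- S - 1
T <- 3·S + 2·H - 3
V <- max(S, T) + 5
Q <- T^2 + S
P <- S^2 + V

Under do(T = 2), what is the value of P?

16

The intervention breaks the incoming arrows to T: T <- 3·S + 2·H - 3 no longer applies, and T = 2.
V = max(S, T) + 5  [with S=-3, T=2]  = 7
P = S^2 + V  [with S=-3, V=7]  = 16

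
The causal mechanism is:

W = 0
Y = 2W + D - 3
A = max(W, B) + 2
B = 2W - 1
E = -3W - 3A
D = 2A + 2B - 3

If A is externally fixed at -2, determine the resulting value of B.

-1

Under do(A=-2), the mechanism A = max(W, B) + 2 is discarded; A is fixed at -2.
Since B is not a descendant of the intervened variable, it is unaffected.
B = 2W - 1  [with W=0]  = -1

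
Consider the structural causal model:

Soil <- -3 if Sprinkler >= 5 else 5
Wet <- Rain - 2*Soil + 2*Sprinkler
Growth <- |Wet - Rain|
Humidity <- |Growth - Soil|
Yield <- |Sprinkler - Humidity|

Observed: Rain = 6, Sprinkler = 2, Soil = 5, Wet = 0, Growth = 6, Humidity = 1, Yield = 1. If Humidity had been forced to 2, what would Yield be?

0

Intervening sets Humidity = 2 and removes its equation (Humidity <- |Growth - Soil|).
Yield = |Sprinkler - Humidity|  [with Sprinkler=2, Humidity=2]  = 0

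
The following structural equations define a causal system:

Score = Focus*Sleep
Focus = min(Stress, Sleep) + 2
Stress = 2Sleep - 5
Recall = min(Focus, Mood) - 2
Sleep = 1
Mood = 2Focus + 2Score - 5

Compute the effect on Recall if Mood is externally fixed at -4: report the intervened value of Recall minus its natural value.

The intervention breaks the incoming arrows to Mood: Mood = 2Focus + 2Score - 5 no longer applies, and Mood = -4.
Stress = 2Sleep - 5  [with Sleep=1]  = -3
Focus = min(Stress, Sleep) + 2  [with Stress=-3, Sleep=1]  = -1
Recall = min(Focus, Mood) - 2  [with Focus=-1, Mood=-4]  = -6
Without intervention: Stress = 2Sleep - 5  [with Sleep=1]  = -3; Focus = min(Stress, Sleep) + 2  [with Stress=-3, Sleep=1]  = -1; Score = Focus*Sleep  [with Focus=-1, Sleep=1]  = -1; Mood = 2Focus + 2Score - 5  [with Focus=-1, Score=-1]  = -9; Recall = min(Focus, Mood) - 2  [with Focus=-1, Mood=-9]  = -11.
Change = -6 − (-11) = 5.

5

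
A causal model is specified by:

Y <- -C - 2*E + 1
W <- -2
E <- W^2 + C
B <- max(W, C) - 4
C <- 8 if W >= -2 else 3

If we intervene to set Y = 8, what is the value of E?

The intervention breaks the incoming arrows to Y: Y <- -C - 2*E + 1 no longer applies, and Y = 8.
Since E is not a descendant of the intervened variable, it is unaffected.
C = 8 if W >= -2 else 3  [with W=-2]  = 8
E = W^2 + C  [with W=-2, C=8]  = 12

12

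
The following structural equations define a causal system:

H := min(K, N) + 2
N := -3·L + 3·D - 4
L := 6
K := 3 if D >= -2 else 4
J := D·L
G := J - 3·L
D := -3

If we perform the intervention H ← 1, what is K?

4

The intervention breaks the incoming arrows to H: H := min(K, N) + 2 no longer applies, and H = 1.
K is not downstream of the intervention, so its value is determined by the original equations.
K = 3 if D >= -2 else 4  [with D=-3]  = 4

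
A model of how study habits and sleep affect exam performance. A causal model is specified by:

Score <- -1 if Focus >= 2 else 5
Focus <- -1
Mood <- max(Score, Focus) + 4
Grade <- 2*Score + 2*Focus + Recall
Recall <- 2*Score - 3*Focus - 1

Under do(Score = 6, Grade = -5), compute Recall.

The joint intervention fixes Score = 6, Grade = -5, removing each variable's own equation.
Recall = 2*Score - 3*Focus - 1  [with Score=6, Focus=-1]  = 14

14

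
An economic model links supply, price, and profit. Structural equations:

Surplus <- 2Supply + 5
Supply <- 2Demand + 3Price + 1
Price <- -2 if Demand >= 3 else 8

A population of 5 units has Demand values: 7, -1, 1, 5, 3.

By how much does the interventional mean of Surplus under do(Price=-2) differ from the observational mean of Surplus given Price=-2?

The intervention sets Price=-2 in all 5 units regardless of Demand. Recomputing Surplus per unit gives 23, -9, -1, 15, 7; average 7.
Conditioning on Price=-2 selects the 3 unit(s) with Demand ∈ {7, 5, 3}. Their Surplus values: 23, 15, 7. Mean = 15.
Difference = 7 − 15 = -8.

-8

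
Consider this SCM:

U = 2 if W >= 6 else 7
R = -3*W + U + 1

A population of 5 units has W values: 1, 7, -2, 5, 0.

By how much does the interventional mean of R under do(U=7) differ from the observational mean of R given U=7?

do(U=7) breaks U's dependence on W. With U=7 fixed, R across the units is 5, -13, 14, -7, 8, mean 1.4.
Conditioning on U=7 selects the 4 unit(s) with W ∈ {1, -2, 5, 0}. Their R values: 5, 14, -7, 8. Mean = 5.
Difference = 1.4 − 5 = -3.6.

-3.6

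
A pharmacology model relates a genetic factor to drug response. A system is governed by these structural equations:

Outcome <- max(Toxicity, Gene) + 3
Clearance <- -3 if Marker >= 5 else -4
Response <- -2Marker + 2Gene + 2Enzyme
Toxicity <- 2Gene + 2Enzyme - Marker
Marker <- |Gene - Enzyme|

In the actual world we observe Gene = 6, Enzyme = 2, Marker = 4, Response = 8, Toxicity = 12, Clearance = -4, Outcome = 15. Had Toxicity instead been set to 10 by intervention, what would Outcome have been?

13

Under do(Toxicity=10), the mechanism Toxicity <- 2Gene + 2Enzyme - Marker is discarded; Toxicity is fixed at 10.
Outcome = max(Toxicity, Gene) + 3  [with Toxicity=10, Gene=6]  = 13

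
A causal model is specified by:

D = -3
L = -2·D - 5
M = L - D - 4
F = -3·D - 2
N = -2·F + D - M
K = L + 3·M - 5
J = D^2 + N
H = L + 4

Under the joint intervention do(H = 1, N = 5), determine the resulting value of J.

14

Under do(H = 1, N = 5), each intervened variable's structural equation is replaced by its fixed value.
J = D^2 + N  [with D=-3, N=5]  = 14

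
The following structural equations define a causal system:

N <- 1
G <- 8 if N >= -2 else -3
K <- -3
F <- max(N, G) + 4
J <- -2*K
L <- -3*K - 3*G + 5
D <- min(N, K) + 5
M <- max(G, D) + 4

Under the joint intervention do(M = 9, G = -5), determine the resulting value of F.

The joint intervention fixes M = 9, G = -5, removing each variable's own equation.
F = max(N, G) + 4  [with N=1, G=-5]  = 5

5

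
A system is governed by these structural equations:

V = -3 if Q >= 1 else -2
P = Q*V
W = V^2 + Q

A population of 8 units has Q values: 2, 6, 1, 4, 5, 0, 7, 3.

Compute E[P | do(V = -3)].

The intervention sets V=-3 in all 8 units regardless of Q. Recomputing P per unit gives -6, -18, -3, -12, -15, 0, -21, -9; average -10.5.

-10.5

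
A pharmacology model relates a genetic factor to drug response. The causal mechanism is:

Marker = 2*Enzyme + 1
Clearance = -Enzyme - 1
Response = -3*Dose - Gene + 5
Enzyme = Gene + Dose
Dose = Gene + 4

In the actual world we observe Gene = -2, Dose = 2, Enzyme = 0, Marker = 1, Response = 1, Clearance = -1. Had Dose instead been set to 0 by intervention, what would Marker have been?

Under do(Dose=0), the mechanism Dose = Gene + 4 is discarded; Dose is fixed at 0.
Enzyme = Gene + Dose  [with Gene=-2, Dose=0]  = -2
Marker = 2*Enzyme + 1  [with Enzyme=-2]  = -3

-3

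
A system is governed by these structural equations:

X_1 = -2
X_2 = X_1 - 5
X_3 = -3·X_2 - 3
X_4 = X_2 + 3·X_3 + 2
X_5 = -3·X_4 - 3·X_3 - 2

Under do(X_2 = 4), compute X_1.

-2

Under do(X_2=4), the mechanism X_2 = X_1 - 5 is discarded; X_2 is fixed at 4.
X_1 is not downstream of the intervention, so its value is determined by the original equations.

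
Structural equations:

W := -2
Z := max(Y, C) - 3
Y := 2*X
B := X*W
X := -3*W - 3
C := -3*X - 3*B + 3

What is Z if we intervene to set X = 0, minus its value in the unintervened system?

-9

Under do(X=0), the mechanism X := -3*W - 3 is discarded; X is fixed at 0.
B = X*W  [with X=0, W=-2]  = 0
C = -3*X - 3*B + 3  [with X=0, B=0]  = 3
Y = 2*X  [with X=0]  = 0
Z = max(Y, C) - 3  [with Y=0, C=3]  = 0
Without intervention: X = -3*W - 3  [with W=-2]  = 3; B = X*W  [with X=3, W=-2]  = -6; C = -3*X - 3*B + 3  [with X=3, B=-6]  = 12; Y = 2*X  [with X=3]  = 6; Z = max(Y, C) - 3  [with Y=6, C=12]  = 9.
Change = 0 − 9 = -9.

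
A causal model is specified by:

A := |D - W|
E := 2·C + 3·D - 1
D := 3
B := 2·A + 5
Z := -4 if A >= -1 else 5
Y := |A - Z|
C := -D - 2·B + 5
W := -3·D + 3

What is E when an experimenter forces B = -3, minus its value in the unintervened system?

104

Under do(B=-3), the mechanism B := 2·A + 5 is discarded; B is fixed at -3.
C = -D - 2·B + 5  [with D=3, B=-3]  = 8
E = 2·C + 3·D - 1  [with C=8, D=3]  = 24
Without intervention: W = -3·D + 3  [with D=3]  = -6; A = |D - W|  [with D=3, W=-6]  = 9; B = 2·A + 5  [with A=9]  = 23; C = -D - 2·B + 5  [with D=3, B=23]  = -44; E = 2·C + 3·D - 1  [with C=-44, D=3]  = -80.
Change = 24 − (-80) = 104.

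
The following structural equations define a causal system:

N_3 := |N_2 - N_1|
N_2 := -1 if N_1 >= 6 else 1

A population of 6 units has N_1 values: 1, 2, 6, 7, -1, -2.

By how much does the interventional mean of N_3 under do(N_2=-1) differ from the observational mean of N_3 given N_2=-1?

Under do(N_2=-1), N_2's equation is replaced by N_2=-1 for every unit. Per-unit N_3: 2, 3, 7, 8, 0, 1. Mean = 3.5.
Conditioning on N_2=-1 selects the 2 unit(s) with N_1 ∈ {6, 7}. Their N_3 values: 7, 8. Mean = 7.5.
Difference = 3.5 − 7.5 = -4.

-4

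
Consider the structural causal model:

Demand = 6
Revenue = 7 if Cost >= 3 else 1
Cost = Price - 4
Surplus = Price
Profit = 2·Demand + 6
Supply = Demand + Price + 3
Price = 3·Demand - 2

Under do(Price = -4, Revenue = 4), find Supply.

Under do(Price = -4, Revenue = 4), each intervened variable's structural equation is replaced by its fixed value.
Supply = Demand + Price + 3  [with Demand=6, Price=-4]  = 5

5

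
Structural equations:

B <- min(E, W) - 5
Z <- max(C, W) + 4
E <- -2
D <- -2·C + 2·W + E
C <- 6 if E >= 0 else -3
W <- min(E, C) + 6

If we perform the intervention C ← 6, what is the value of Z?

10

Under do(C=6), the mechanism C <- 6 if E >= 0 else -3 is discarded; C is fixed at 6.
W = min(E, C) + 6  [with E=-2, C=6]  = 4
Z = max(C, W) + 4  [with C=6, W=4]  = 10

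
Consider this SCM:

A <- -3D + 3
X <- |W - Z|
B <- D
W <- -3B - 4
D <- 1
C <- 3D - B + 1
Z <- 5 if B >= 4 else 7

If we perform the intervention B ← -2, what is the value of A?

0

do(B=-2) replaces the equation B <- D with the constant B = -2.
Since A is not a descendant of the intervened variable, it is unaffected.
A = -3D + 3  [with D=1]  = 0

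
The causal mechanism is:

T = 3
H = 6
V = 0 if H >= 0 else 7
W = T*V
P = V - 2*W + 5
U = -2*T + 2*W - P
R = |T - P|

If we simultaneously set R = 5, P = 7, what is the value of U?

Setting R = 5, P = 7 by intervention discards those variables' equations.
V = 0 if H >= 0 else 7  [with H=6]  = 0
W = T*V  [with T=3, V=0]  = 0
U = -2*T + 2*W - P  [with T=3, W=0, P=7]  = -13

-13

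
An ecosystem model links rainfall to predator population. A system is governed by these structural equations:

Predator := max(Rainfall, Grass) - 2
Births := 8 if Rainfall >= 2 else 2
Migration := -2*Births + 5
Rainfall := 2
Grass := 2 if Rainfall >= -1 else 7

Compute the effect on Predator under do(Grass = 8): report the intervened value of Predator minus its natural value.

6

The intervention breaks the incoming arrows to Grass: Grass := 2 if Rainfall >= -1 else 7 no longer applies, and Grass = 8.
Predator = max(Rainfall, Grass) - 2  [with Rainfall=2, Grass=8]  = 6
Without intervention: Grass = 2 if Rainfall >= -1 else 7  [with Rainfall=2]  = 2; Predator = max(Rainfall, Grass) - 2  [with Rainfall=2, Grass=2]  = 0.
Change = 6 − 0 = 6.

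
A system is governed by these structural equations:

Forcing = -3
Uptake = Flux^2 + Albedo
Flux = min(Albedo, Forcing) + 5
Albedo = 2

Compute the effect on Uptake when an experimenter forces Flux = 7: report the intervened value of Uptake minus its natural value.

45

The intervention breaks the incoming arrows to Flux: Flux = min(Albedo, Forcing) + 5 no longer applies, and Flux = 7.
Uptake = Flux^2 + Albedo  [with Flux=7, Albedo=2]  = 51
Without intervention: Flux = min(Albedo, Forcing) + 5  [with Albedo=2, Forcing=-3]  = 2; Uptake = Flux^2 + Albedo  [with Flux=2, Albedo=2]  = 6.
Change = 51 − 6 = 45.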